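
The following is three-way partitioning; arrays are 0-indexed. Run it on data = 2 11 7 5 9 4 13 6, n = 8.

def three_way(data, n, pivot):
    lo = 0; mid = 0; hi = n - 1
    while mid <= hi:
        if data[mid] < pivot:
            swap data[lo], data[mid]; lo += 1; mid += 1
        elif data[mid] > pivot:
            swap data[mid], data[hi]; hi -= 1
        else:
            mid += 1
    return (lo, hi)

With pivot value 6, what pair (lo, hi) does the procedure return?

pivot = 6; lo=0, mid=0, hi=7
data[mid]=2<6: swap data[0],data[0]; lo=1,mid=1 → 2 11 7 5 9 4 13 6
data[mid]=11>6: swap data[1],data[7]; hi=6 → 2 6 7 5 9 4 13 11
data[mid]=6=6: mid=2
data[mid]=7>6: swap data[2],data[6]; hi=5 → 2 6 13 5 9 4 7 11
data[mid]=13>6: swap data[2],data[5]; hi=4 → 2 6 4 5 9 13 7 11
data[mid]=4<6: swap data[1],data[2]; lo=2,mid=3 → 2 4 6 5 9 13 7 11
data[mid]=5<6: swap data[2],data[3]; lo=3,mid=4 → 2 4 5 6 9 13 7 11
data[mid]=9>6: swap data[4],data[4]; hi=3 → 2 4 5 6 9 13 7 11
end: lo=3, hi=3; data = 2 4 5 6 9 13 7 11

(3, 3)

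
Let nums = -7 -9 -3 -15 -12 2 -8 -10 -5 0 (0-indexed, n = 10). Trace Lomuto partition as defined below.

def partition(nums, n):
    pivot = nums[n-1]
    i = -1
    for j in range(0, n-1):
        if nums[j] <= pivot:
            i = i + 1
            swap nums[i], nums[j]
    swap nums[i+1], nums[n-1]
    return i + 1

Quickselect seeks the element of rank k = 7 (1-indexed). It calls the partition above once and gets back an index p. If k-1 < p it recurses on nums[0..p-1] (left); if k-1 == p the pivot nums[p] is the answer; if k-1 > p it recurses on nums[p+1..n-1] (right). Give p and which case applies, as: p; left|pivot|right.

8; left

pivot = nums[9] = 0; i = -1
j=0: nums[0]=-7 ≤ 0 → i=0, swap nums[0],nums[0] (no change) → -7 -9 -3 -15 -12 2 -8 -10 -5 0
j=1: nums[1]=-9 ≤ 0 → i=1, swap nums[1],nums[1] (no change) → -7 -9 -3 -15 -12 2 -8 -10 -5 0
j=2: nums[2]=-3 ≤ 0 → i=2, swap nums[2],nums[2] (no change) → -7 -9 -3 -15 -12 2 -8 -10 -5 0
j=3: nums[3]=-15 ≤ 0 → i=3, swap nums[3],nums[3] (no change) → -7 -9 -3 -15 -12 2 -8 -10 -5 0
j=4: nums[4]=-12 ≤ 0 → i=4, swap nums[4],nums[4] (no change) → -7 -9 -3 -15 -12 2 -8 -10 -5 0
j=5: nums[5]=2 > 0 → no swap
j=6: nums[6]=-8 ≤ 0 → i=5, swap nums[5],nums[6] → -7 -9 -3 -15 -12 -8 2 -10 -5 0
j=7: nums[7]=-10 ≤ 0 → i=6, swap nums[6],nums[7] → -7 -9 -3 -15 -12 -8 -10 2 -5 0
j=8: nums[8]=-5 ≤ 0 → i=7, swap nums[7],nums[8] → -7 -9 -3 -15 -12 -8 -10 -5 2 0
final swap nums[8],nums[9] → -7 -9 -3 -15 -12 -8 -10 -5 0 2; return 8
p = 8; k-1 = 6 < 8 ⇒ left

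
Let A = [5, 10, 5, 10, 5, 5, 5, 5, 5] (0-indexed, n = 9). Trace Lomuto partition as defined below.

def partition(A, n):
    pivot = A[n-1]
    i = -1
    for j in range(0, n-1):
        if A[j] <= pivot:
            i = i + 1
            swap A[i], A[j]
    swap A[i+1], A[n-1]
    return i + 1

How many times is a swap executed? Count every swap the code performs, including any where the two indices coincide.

pivot=5, i=-1
j=0: 5≤5, i=0, swap(0,0) ⇒ [5, 10, 5, 10, 5, 5, 5, 5, 5]
j=1: 10>5, skip
j=2: 5≤5, i=1, swap(1,2) ⇒ [5, 5, 10, 10, 5, 5, 5, 5, 5]
j=3: 10>5, skip
j=4: 5≤5, i=2, swap(2,4) ⇒ [5, 5, 5, 10, 10, 5, 5, 5, 5]
j=5: 5≤5, i=3, swap(3,5) ⇒ [5, 5, 5, 5, 10, 10, 5, 5, 5]
j=6: 5≤5, i=4, swap(4,6) ⇒ [5, 5, 5, 5, 5, 10, 10, 5, 5]
j=7: 5≤5, i=5, swap(5,7) ⇒ [5, 5, 5, 5, 5, 5, 10, 10, 5]
swap(6,8) ⇒ [5, 5, 5, 5, 5, 5, 5, 10, 10]; return 6

7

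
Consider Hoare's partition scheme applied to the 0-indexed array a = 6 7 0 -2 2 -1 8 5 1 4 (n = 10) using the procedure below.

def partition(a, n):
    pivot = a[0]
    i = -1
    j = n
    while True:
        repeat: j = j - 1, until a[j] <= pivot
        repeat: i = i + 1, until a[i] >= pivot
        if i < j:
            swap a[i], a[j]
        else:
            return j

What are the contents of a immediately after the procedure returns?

4 1 0 -2 2 -1 5 8 7 6

pivot = a[0] = 6; i = -1, j = 10
j→9 (a[9]=4≤6), i→0 (a[0]=6≥6); i<j, swap → 4 7 0 -2 2 -1 8 5 1 6
j→8 (a[8]=1≤6), i→1 (a[1]=7≥6); i<j, swap → 4 1 0 -2 2 -1 8 5 7 6
j→7 (a[7]=5≤6), i→6 (a[6]=8≥6); i<j, swap → 4 1 0 -2 2 -1 5 8 7 6
j→6, i→7; i≥j, return j=6. a = 4 1 0 -2 2 -1 5 8 7 6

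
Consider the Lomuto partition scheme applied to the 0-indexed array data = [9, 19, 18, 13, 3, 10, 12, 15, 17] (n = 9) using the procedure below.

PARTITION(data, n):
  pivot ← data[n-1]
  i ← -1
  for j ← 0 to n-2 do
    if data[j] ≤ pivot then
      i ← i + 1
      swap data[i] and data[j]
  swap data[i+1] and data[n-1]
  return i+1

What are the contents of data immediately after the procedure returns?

[9, 13, 3, 10, 12, 15, 17, 19, 18]

pivot = data[8] = 17; i = -1
j=0: data[0]=9 ≤ 17 → i=0, swap data[0],data[0] (no change) → [9, 19, 18, 13, 3, 10, 12, 15, 17]
j=1: data[1]=19 > 17 → no swap
j=2: data[2]=18 > 17 → no swap
j=3: data[3]=13 ≤ 17 → i=1, swap data[1],data[3] → [9, 13, 18, 19, 3, 10, 12, 15, 17]
j=4: data[4]=3 ≤ 17 → i=2, swap data[2],data[4] → [9, 13, 3, 19, 18, 10, 12, 15, 17]
j=5: data[5]=10 ≤ 17 → i=3, swap data[3],data[5] → [9, 13, 3, 10, 18, 19, 12, 15, 17]
j=6: data[6]=12 ≤ 17 → i=4, swap data[4],data[6] → [9, 13, 3, 10, 12, 19, 18, 15, 17]
j=7: data[7]=15 ≤ 17 → i=5, swap data[5],data[7] → [9, 13, 3, 10, 12, 15, 18, 19, 17]
final swap data[6],data[8] → [9, 13, 3, 10, 12, 15, 17, 19, 18]; return 6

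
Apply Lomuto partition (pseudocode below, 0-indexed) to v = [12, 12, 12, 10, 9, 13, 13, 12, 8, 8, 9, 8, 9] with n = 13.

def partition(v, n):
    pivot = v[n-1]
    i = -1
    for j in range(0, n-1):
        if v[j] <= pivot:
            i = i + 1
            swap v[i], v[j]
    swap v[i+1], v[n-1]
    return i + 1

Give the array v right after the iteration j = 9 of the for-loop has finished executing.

pivot=9, i=-1
j=0: 12>9, skip
j=1: 12>9, skip
j=2: 12>9, skip
j=3: 10>9, skip
j=4: 9≤9, i=0, swap(0,4) ⇒ [9, 12, 12, 10, 12, 13, 13, 12, 8, 8, 9, 8, 9]
j=5: 13>9, skip
j=6: 13>9, skip
j=7: 12>9, skip
j=8: 8≤9, i=1, swap(1,8) ⇒ [9, 8, 12, 10, 12, 13, 13, 12, 12, 8, 9, 8, 9]
j=9: 8≤9, i=2, swap(2,9) ⇒ [9, 8, 8, 10, 12, 13, 13, 12, 12, 12, 9, 8, 9]
(after j=9) v = [9, 8, 8, 10, 12, 13, 13, 12, 12, 12, 9, 8, 9]

[9, 8, 8, 10, 12, 13, 13, 12, 12, 12, 9, 8, 9]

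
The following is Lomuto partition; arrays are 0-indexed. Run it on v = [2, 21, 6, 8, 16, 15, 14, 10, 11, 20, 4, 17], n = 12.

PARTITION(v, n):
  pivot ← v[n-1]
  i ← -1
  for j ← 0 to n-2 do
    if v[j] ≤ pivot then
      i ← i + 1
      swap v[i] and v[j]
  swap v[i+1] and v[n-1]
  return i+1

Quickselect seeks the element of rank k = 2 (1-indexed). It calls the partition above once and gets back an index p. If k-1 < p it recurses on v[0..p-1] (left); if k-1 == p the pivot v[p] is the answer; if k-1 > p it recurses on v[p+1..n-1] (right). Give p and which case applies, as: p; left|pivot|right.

9; left

pivot=17, i=-1
j=0: 2≤17, i=0, swap(0,0) ⇒ [2, 21, 6, 8, 16, 15, 14, 10, 11, 20, 4, 17]
j=1: 21>17, skip
j=2: 6≤17, i=1, swap(1,2) ⇒ [2, 6, 21, 8, 16, 15, 14, 10, 11, 20, 4, 17]
j=3: 8≤17, i=2, swap(2,3) ⇒ [2, 6, 8, 21, 16, 15, 14, 10, 11, 20, 4, 17]
j=4: 16≤17, i=3, swap(3,4) ⇒ [2, 6, 8, 16, 21, 15, 14, 10, 11, 20, 4, 17]
j=5: 15≤17, i=4, swap(4,5) ⇒ [2, 6, 8, 16, 15, 21, 14, 10, 11, 20, 4, 17]
j=6: 14≤17, i=5, swap(5,6) ⇒ [2, 6, 8, 16, 15, 14, 21, 10, 11, 20, 4, 17]
j=7: 10≤17, i=6, swap(6,7) ⇒ [2, 6, 8, 16, 15, 14, 10, 21, 11, 20, 4, 17]
j=8: 11≤17, i=7, swap(7,8) ⇒ [2, 6, 8, 16, 15, 14, 10, 11, 21, 20, 4, 17]
j=9: 20>17, skip
j=10: 4≤17, i=8, swap(8,10) ⇒ [2, 6, 8, 16, 15, 14, 10, 11, 4, 20, 21, 17]
swap(9,11) ⇒ [2, 6, 8, 16, 15, 14, 10, 11, 4, 17, 21, 20]; return 9
p = 9; k-1 = 1 < 9 ⇒ left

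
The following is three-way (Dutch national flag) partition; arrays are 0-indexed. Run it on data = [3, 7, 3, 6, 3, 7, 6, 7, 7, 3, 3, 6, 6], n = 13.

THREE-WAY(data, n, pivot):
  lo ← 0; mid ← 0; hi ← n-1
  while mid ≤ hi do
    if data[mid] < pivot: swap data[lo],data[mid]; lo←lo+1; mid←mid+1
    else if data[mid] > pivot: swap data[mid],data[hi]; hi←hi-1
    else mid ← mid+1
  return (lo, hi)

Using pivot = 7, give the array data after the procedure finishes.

lo=0 mid=0 hi=12
3<7: swap(0,0), lo=1 mid=1 ⇒ [3, 7, 3, 6, 3, 7, 6, 7, 7, 3, 3, 6, 6]
7=7: mid=2
3<7: swap(1,2), lo=2 mid=3 ⇒ [3, 3, 7, 6, 3, 7, 6, 7, 7, 3, 3, 6, 6]
6<7: swap(2,3), lo=3 mid=4 ⇒ [3, 3, 6, 7, 3, 7, 6, 7, 7, 3, 3, 6, 6]
3<7: swap(3,4), lo=4 mid=5 ⇒ [3, 3, 6, 3, 7, 7, 6, 7, 7, 3, 3, 6, 6]
7=7: mid=6
6<7: swap(4,6), lo=5 mid=7 ⇒ [3, 3, 6, 3, 6, 7, 7, 7, 7, 3, 3, 6, 6]
7=7: mid=8
7=7: mid=9
3<7: swap(5,9), lo=6 mid=10 ⇒ [3, 3, 6, 3, 6, 3, 7, 7, 7, 7, 3, 6, 6]
3<7: swap(6,10), lo=7 mid=11 ⇒ [3, 3, 6, 3, 6, 3, 3, 7, 7, 7, 7, 6, 6]
6<7: swap(7,11), lo=8 mid=12 ⇒ [3, 3, 6, 3, 6, 3, 3, 6, 7, 7, 7, 7, 6]
6<7: swap(8,12), lo=9 mid=13 ⇒ [3, 3, 6, 3, 6, 3, 3, 6, 6, 7, 7, 7, 7]
done. lo=9 hi=12; data=[3, 3, 6, 3, 6, 3, 3, 6, 6, 7, 7, 7, 7]

[3, 3, 6, 3, 6, 3, 3, 6, 6, 7, 7, 7, 7]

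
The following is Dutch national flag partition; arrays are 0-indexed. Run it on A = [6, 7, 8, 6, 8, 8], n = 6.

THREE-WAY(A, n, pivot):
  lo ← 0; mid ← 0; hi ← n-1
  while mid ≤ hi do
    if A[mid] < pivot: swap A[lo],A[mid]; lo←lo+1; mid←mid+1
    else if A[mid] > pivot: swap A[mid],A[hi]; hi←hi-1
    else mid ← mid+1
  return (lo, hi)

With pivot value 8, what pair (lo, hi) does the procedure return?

pivot = 8; lo=0, mid=0, hi=5
A[mid]=6<8: swap A[0],A[0]; lo=1,mid=1 → [6, 7, 8, 6, 8, 8]
A[mid]=7<8: swap A[1],A[1]; lo=2,mid=2 → [6, 7, 8, 6, 8, 8]
A[mid]=8=8: mid=3
A[mid]=6<8: swap A[2],A[3]; lo=3,mid=4 → [6, 7, 6, 8, 8, 8]
A[mid]=8=8: mid=5
A[mid]=8=8: mid=6
end: lo=3, hi=5; A = [6, 7, 6, 8, 8, 8]

(3, 5)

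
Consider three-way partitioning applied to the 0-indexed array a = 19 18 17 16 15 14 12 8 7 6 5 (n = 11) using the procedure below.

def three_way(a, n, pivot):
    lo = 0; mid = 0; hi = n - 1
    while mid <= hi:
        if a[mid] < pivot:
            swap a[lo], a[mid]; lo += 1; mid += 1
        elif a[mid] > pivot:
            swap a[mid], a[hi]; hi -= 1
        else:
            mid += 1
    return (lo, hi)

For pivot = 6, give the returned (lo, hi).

pivot = 6; lo=0, mid=0, hi=10
a[mid]=19>6: swap a[0],a[10]; hi=9 → 5 18 17 16 15 14 12 8 7 6 19
a[mid]=5<6: swap a[0],a[0]; lo=1,mid=1 → 5 18 17 16 15 14 12 8 7 6 19
a[mid]=18>6: swap a[1],a[9]; hi=8 → 5 6 17 16 15 14 12 8 7 18 19
a[mid]=6=6: mid=2
a[mid]=17>6: swap a[2],a[8]; hi=7 → 5 6 7 16 15 14 12 8 17 18 19
a[mid]=7>6: swap a[2],a[7]; hi=6 → 5 6 8 16 15 14 12 7 17 18 19
a[mid]=8>6: swap a[2],a[6]; hi=5 → 5 6 12 16 15 14 8 7 17 18 19
a[mid]=12>6: swap a[2],a[5]; hi=4 → 5 6 14 16 15 12 8 7 17 18 19
a[mid]=14>6: swap a[2],a[4]; hi=3 → 5 6 15 16 14 12 8 7 17 18 19
a[mid]=15>6: swap a[2],a[3]; hi=2 → 5 6 16 15 14 12 8 7 17 18 19
a[mid]=16>6: swap a[2],a[2]; hi=1 → 5 6 16 15 14 12 8 7 17 18 19
end: lo=1, hi=1; a = 5 6 16 15 14 12 8 7 17 18 19

(1, 1)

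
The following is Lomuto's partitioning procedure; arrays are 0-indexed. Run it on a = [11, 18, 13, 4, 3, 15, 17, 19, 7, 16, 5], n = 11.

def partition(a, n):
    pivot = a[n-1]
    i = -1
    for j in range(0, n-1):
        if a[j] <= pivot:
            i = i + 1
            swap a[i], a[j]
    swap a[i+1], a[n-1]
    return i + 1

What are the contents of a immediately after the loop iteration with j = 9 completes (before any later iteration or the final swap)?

[4, 3, 13, 11, 18, 15, 17, 19, 7, 16, 5]

pivot = a[10] = 5; i = -1
j=0: a[0]=11 > 5 → no swap
j=1: a[1]=18 > 5 → no swap
j=2: a[2]=13 > 5 → no swap
j=3: a[3]=4 ≤ 5 → i=0, swap a[0],a[3] → [4, 18, 13, 11, 3, 15, 17, 19, 7, 16, 5]
j=4: a[4]=3 ≤ 5 → i=1, swap a[1],a[4] → [4, 3, 13, 11, 18, 15, 17, 19, 7, 16, 5]
j=5: a[5]=15 > 5 → no swap
j=6: a[6]=17 > 5 → no swap
j=7: a[7]=19 > 5 → no swap
j=8: a[8]=7 > 5 → no swap
j=9: a[9]=16 > 5 → no swap
(after j=9) a = [4, 3, 13, 11, 18, 15, 17, 19, 7, 16, 5]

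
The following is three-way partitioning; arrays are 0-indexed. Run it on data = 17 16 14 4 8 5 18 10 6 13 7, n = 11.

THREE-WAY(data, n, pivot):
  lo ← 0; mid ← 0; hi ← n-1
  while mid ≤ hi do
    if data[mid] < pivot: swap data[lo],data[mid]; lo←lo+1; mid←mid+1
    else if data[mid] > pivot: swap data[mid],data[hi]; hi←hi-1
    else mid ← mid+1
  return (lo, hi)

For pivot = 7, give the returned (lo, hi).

pivot = 7; lo=0, mid=0, hi=10
data[mid]=17>7: swap data[0],data[10]; hi=9 → 7 16 14 4 8 5 18 10 6 13 17
data[mid]=7=7: mid=1
data[mid]=16>7: swap data[1],data[9]; hi=8 → 7 13 14 4 8 5 18 10 6 16 17
data[mid]=13>7: swap data[1],data[8]; hi=7 → 7 6 14 4 8 5 18 10 13 16 17
data[mid]=6<7: swap data[0],data[1]; lo=1,mid=2 → 6 7 14 4 8 5 18 10 13 16 17
data[mid]=14>7: swap data[2],data[7]; hi=6 → 6 7 10 4 8 5 18 14 13 16 17
data[mid]=10>7: swap data[2],data[6]; hi=5 → 6 7 18 4 8 5 10 14 13 16 17
data[mid]=18>7: swap data[2],data[5]; hi=4 → 6 7 5 4 8 18 10 14 13 16 17
data[mid]=5<7: swap data[1],data[2]; lo=2,mid=3 → 6 5 7 4 8 18 10 14 13 16 17
data[mid]=4<7: swap data[2],data[3]; lo=3,mid=4 → 6 5 4 7 8 18 10 14 13 16 17
data[mid]=8>7: swap data[4],data[4]; hi=3 → 6 5 4 7 8 18 10 14 13 16 17
end: lo=3, hi=3; data = 6 5 4 7 8 18 10 14 13 16 17

(3, 3)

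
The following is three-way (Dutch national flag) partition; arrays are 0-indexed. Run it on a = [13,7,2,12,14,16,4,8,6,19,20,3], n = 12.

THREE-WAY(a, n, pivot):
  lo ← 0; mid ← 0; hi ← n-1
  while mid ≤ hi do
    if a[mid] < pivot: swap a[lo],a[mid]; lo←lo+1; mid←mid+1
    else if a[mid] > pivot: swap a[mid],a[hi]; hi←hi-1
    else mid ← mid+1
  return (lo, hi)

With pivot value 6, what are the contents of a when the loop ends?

[3,2,4,6,16,14,8,12,19,20,7,13]

pivot = 6; lo=0, mid=0, hi=11
a[mid]=13>6: swap a[0],a[11]; hi=10 → [3,7,2,12,14,16,4,8,6,19,20,13]
a[mid]=3<6: swap a[0],a[0]; lo=1,mid=1 → [3,7,2,12,14,16,4,8,6,19,20,13]
a[mid]=7>6: swap a[1],a[10]; hi=9 → [3,20,2,12,14,16,4,8,6,19,7,13]
a[mid]=20>6: swap a[1],a[9]; hi=8 → [3,19,2,12,14,16,4,8,6,20,7,13]
a[mid]=19>6: swap a[1],a[8]; hi=7 → [3,6,2,12,14,16,4,8,19,20,7,13]
a[mid]=6=6: mid=2
a[mid]=2<6: swap a[1],a[2]; lo=2,mid=3 → [3,2,6,12,14,16,4,8,19,20,7,13]
a[mid]=12>6: swap a[3],a[7]; hi=6 → [3,2,6,8,14,16,4,12,19,20,7,13]
a[mid]=8>6: swap a[3],a[6]; hi=5 → [3,2,6,4,14,16,8,12,19,20,7,13]
a[mid]=4<6: swap a[2],a[3]; lo=3,mid=4 → [3,2,4,6,14,16,8,12,19,20,7,13]
a[mid]=14>6: swap a[4],a[5]; hi=4 → [3,2,4,6,16,14,8,12,19,20,7,13]
a[mid]=16>6: swap a[4],a[4]; hi=3 → [3,2,4,6,16,14,8,12,19,20,7,13]
end: lo=3, hi=3; a = [3,2,4,6,16,14,8,12,19,20,7,13]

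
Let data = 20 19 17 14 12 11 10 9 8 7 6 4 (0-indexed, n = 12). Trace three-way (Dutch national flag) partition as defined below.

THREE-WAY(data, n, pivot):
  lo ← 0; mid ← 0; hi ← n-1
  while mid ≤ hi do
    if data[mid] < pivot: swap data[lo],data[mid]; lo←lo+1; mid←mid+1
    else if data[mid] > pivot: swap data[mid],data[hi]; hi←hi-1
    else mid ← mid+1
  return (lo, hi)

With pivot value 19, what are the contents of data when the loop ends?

4 17 14 12 11 10 9 8 7 6 19 20

lo=0 mid=0 hi=11
20>19: swap(0,11), hi=10 ⇒ 4 19 17 14 12 11 10 9 8 7 6 20
4<19: swap(0,0), lo=1 mid=1 ⇒ 4 19 17 14 12 11 10 9 8 7 6 20
19=19: mid=2
17<19: swap(1,2), lo=2 mid=3 ⇒ 4 17 19 14 12 11 10 9 8 7 6 20
14<19: swap(2,3), lo=3 mid=4 ⇒ 4 17 14 19 12 11 10 9 8 7 6 20
12<19: swap(3,4), lo=4 mid=5 ⇒ 4 17 14 12 19 11 10 9 8 7 6 20
11<19: swap(4,5), lo=5 mid=6 ⇒ 4 17 14 12 11 19 10 9 8 7 6 20
10<19: swap(5,6), lo=6 mid=7 ⇒ 4 17 14 12 11 10 19 9 8 7 6 20
9<19: swap(6,7), lo=7 mid=8 ⇒ 4 17 14 12 11 10 9 19 8 7 6 20
8<19: swap(7,8), lo=8 mid=9 ⇒ 4 17 14 12 11 10 9 8 19 7 6 20
7<19: swap(8,9), lo=9 mid=10 ⇒ 4 17 14 12 11 10 9 8 7 19 6 20
6<19: swap(9,10), lo=10 mid=11 ⇒ 4 17 14 12 11 10 9 8 7 6 19 20
done. lo=10 hi=10; data=4 17 14 12 11 10 9 8 7 6 19 20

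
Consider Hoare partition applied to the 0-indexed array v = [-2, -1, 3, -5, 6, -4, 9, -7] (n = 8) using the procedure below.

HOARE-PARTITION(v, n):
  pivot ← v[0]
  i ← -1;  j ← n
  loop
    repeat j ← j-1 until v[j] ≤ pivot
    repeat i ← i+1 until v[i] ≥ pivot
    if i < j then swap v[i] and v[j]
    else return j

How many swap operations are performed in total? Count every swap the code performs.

pivot=-2
j stops at 7 (-7), i stops at 0 (-2); swap ⇒ [-7, -1, 3, -5, 6, -4, 9, -2]
j stops at 5 (-4), i stops at 1 (-1); swap ⇒ [-7, -4, 3, -5, 6, -1, 9, -2]
j stops at 3 (-5), i stops at 2 (3); swap ⇒ [-7, -4, -5, 3, 6, -1, 9, -2]
j stops at 2, i stops at 3; i≥j ⇒ return 2. v=[-7, -4, -5, 3, 6, -1, 9, -2]

3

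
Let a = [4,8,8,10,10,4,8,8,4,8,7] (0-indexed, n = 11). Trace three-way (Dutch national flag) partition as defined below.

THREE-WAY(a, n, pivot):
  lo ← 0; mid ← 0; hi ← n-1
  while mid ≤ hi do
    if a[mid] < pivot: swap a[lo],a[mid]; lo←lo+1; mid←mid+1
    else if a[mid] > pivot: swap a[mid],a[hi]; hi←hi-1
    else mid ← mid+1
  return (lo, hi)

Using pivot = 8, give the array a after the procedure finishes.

[4,7,4,4,8,8,8,8,8,10,10]

pivot = 8; lo=0, mid=0, hi=10
a[mid]=4<8: swap a[0],a[0]; lo=1,mid=1 → [4,8,8,10,10,4,8,8,4,8,7]
a[mid]=8=8: mid=2
a[mid]=8=8: mid=3
a[mid]=10>8: swap a[3],a[10]; hi=9 → [4,8,8,7,10,4,8,8,4,8,10]
a[mid]=7<8: swap a[1],a[3]; lo=2,mid=4 → [4,7,8,8,10,4,8,8,4,8,10]
a[mid]=10>8: swap a[4],a[9]; hi=8 → [4,7,8,8,8,4,8,8,4,10,10]
a[mid]=8=8: mid=5
a[mid]=4<8: swap a[2],a[5]; lo=3,mid=6 → [4,7,4,8,8,8,8,8,4,10,10]
a[mid]=8=8: mid=7
a[mid]=8=8: mid=8
a[mid]=4<8: swap a[3],a[8]; lo=4,mid=9 → [4,7,4,4,8,8,8,8,8,10,10]
end: lo=4, hi=8; a = [4,7,4,4,8,8,8,8,8,10,10]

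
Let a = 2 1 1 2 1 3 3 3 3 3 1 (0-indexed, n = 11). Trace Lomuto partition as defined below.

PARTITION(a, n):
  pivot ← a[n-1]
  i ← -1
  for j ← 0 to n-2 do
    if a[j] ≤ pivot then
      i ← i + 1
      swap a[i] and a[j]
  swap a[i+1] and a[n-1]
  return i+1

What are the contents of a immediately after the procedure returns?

1 1 1 1 2 3 3 3 3 3 2

pivot = a[10] = 1; i = -1
j=0: a[0]=2 > 1 → no swap
j=1: a[1]=1 ≤ 1 → i=0, swap a[0],a[1] → 1 2 1 2 1 3 3 3 3 3 1
j=2: a[2]=1 ≤ 1 → i=1, swap a[1],a[2] → 1 1 2 2 1 3 3 3 3 3 1
j=3: a[3]=2 > 1 → no swap
j=4: a[4]=1 ≤ 1 → i=2, swap a[2],a[4] → 1 1 1 2 2 3 3 3 3 3 1
j=5: a[5]=3 > 1 → no swap
j=6: a[6]=3 > 1 → no swap
j=7: a[7]=3 > 1 → no swap
j=8: a[8]=3 > 1 → no swap
j=9: a[9]=3 > 1 → no swap
final swap a[3],a[10] → 1 1 1 1 2 3 3 3 3 3 2; return 3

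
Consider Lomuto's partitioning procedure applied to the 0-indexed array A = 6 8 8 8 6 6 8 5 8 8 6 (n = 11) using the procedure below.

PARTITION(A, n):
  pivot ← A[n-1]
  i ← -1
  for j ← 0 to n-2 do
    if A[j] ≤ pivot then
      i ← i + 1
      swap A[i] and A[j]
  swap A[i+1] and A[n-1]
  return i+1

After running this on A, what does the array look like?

6 6 6 5 6 8 8 8 8 8 8

pivot = A[10] = 6; i = -1
j=0: A[0]=6 ≤ 6 → i=0, swap A[0],A[0] (no change) → 6 8 8 8 6 6 8 5 8 8 6
j=1: A[1]=8 > 6 → no swap
j=2: A[2]=8 > 6 → no swap
j=3: A[3]=8 > 6 → no swap
j=4: A[4]=6 ≤ 6 → i=1, swap A[1],A[4] → 6 6 8 8 8 6 8 5 8 8 6
j=5: A[5]=6 ≤ 6 → i=2, swap A[2],A[5] → 6 6 6 8 8 8 8 5 8 8 6
j=6: A[6]=8 > 6 → no swap
j=7: A[7]=5 ≤ 6 → i=3, swap A[3],A[7] → 6 6 6 5 8 8 8 8 8 8 6
j=8: A[8]=8 > 6 → no swap
j=9: A[9]=8 > 6 → no swap
final swap A[4],A[10] → 6 6 6 5 6 8 8 8 8 8 8; return 4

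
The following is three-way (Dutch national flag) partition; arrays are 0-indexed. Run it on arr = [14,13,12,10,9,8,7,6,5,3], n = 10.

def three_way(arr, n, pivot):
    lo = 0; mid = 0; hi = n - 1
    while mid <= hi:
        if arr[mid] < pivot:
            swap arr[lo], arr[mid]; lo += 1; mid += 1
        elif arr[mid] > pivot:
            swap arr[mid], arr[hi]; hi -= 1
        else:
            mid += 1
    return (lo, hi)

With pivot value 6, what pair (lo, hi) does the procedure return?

(2, 2)

lo=0 mid=0 hi=9
14>6: swap(0,9), hi=8 ⇒ [3,13,12,10,9,8,7,6,5,14]
3<6: swap(0,0), lo=1 mid=1 ⇒ [3,13,12,10,9,8,7,6,5,14]
13>6: swap(1,8), hi=7 ⇒ [3,5,12,10,9,8,7,6,13,14]
5<6: swap(1,1), lo=2 mid=2 ⇒ [3,5,12,10,9,8,7,6,13,14]
12>6: swap(2,7), hi=6 ⇒ [3,5,6,10,9,8,7,12,13,14]
6=6: mid=3
10>6: swap(3,6), hi=5 ⇒ [3,5,6,7,9,8,10,12,13,14]
7>6: swap(3,5), hi=4 ⇒ [3,5,6,8,9,7,10,12,13,14]
8>6: swap(3,4), hi=3 ⇒ [3,5,6,9,8,7,10,12,13,14]
9>6: swap(3,3), hi=2 ⇒ [3,5,6,9,8,7,10,12,13,14]
done. lo=2 hi=2; arr=[3,5,6,9,8,7,10,12,13,14]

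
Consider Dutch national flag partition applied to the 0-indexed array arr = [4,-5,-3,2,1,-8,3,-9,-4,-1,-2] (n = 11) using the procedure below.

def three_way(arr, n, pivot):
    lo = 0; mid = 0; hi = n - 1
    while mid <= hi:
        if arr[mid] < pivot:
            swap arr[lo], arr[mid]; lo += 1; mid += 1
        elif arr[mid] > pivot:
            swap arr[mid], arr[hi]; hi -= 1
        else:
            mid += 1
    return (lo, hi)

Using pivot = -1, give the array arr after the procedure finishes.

lo=0 mid=0 hi=10
4>-1: swap(0,10), hi=9 ⇒ [-2,-5,-3,2,1,-8,3,-9,-4,-1,4]
-2<-1: swap(0,0), lo=1 mid=1 ⇒ [-2,-5,-3,2,1,-8,3,-9,-4,-1,4]
-5<-1: swap(1,1), lo=2 mid=2 ⇒ [-2,-5,-3,2,1,-8,3,-9,-4,-1,4]
-3<-1: swap(2,2), lo=3 mid=3 ⇒ [-2,-5,-3,2,1,-8,3,-9,-4,-1,4]
2>-1: swap(3,9), hi=8 ⇒ [-2,-5,-3,-1,1,-8,3,-9,-4,2,4]
-1=-1: mid=4
1>-1: swap(4,8), hi=7 ⇒ [-2,-5,-3,-1,-4,-8,3,-9,1,2,4]
-4<-1: swap(3,4), lo=4 mid=5 ⇒ [-2,-5,-3,-4,-1,-8,3,-9,1,2,4]
-8<-1: swap(4,5), lo=5 mid=6 ⇒ [-2,-5,-3,-4,-8,-1,3,-9,1,2,4]
3>-1: swap(6,7), hi=6 ⇒ [-2,-5,-3,-4,-8,-1,-9,3,1,2,4]
-9<-1: swap(5,6), lo=6 mid=7 ⇒ [-2,-5,-3,-4,-8,-9,-1,3,1,2,4]
done. lo=6 hi=6; arr=[-2,-5,-3,-4,-8,-9,-1,3,1,2,4]

[-2,-5,-3,-4,-8,-9,-1,3,1,2,4]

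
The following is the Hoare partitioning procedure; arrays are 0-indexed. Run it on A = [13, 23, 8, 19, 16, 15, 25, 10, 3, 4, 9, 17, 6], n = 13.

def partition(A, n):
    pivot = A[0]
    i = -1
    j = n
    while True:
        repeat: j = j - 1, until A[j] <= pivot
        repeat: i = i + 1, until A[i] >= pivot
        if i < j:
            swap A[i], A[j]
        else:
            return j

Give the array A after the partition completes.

pivot = A[0] = 13; i = -1, j = 13
j→12 (A[12]=6≤13), i→0 (A[0]=13≥13); i<j, swap → [6, 23, 8, 19, 16, 15, 25, 10, 3, 4, 9, 17, 13]
j→10 (A[10]=9≤13), i→1 (A[1]=23≥13); i<j, swap → [6, 9, 8, 19, 16, 15, 25, 10, 3, 4, 23, 17, 13]
j→9 (A[9]=4≤13), i→3 (A[3]=19≥13); i<j, swap → [6, 9, 8, 4, 16, 15, 25, 10, 3, 19, 23, 17, 13]
j→8 (A[8]=3≤13), i→4 (A[4]=16≥13); i<j, swap → [6, 9, 8, 4, 3, 15, 25, 10, 16, 19, 23, 17, 13]
j→7 (A[7]=10≤13), i→5 (A[5]=15≥13); i<j, swap → [6, 9, 8, 4, 3, 10, 25, 15, 16, 19, 23, 17, 13]
j→5, i→6; i≥j, return j=5. A = [6, 9, 8, 4, 3, 10, 25, 15, 16, 19, 23, 17, 13]

[6, 9, 8, 4, 3, 10, 25, 15, 16, 19, 23, 17, 13]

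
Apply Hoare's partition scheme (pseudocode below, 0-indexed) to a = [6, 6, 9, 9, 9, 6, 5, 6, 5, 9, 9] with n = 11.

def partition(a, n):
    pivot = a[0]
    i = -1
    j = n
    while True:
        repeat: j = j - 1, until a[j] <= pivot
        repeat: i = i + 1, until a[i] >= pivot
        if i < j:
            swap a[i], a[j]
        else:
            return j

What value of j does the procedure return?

3

pivot=6
j stops at 8 (5), i stops at 0 (6); swap ⇒ [5, 6, 9, 9, 9, 6, 5, 6, 6, 9, 9]
j stops at 7 (6), i stops at 1 (6); swap ⇒ [5, 6, 9, 9, 9, 6, 5, 6, 6, 9, 9]
j stops at 6 (5), i stops at 2 (9); swap ⇒ [5, 6, 5, 9, 9, 6, 9, 6, 6, 9, 9]
j stops at 5 (6), i stops at 3 (9); swap ⇒ [5, 6, 5, 6, 9, 9, 9, 6, 6, 9, 9]
j stops at 3, i stops at 4; i≥j ⇒ return 3. a=[5, 6, 5, 6, 9, 9, 9, 6, 6, 9, 9]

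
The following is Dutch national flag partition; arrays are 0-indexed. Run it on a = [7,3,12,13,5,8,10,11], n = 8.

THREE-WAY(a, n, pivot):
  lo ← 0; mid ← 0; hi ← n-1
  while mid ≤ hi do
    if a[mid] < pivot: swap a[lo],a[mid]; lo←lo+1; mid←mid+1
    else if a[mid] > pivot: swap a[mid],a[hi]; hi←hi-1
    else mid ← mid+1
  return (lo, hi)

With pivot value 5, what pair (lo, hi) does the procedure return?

(1, 1)

pivot = 5; lo=0, mid=0, hi=7
a[mid]=7>5: swap a[0],a[7]; hi=6 → [11,3,12,13,5,8,10,7]
a[mid]=11>5: swap a[0],a[6]; hi=5 → [10,3,12,13,5,8,11,7]
a[mid]=10>5: swap a[0],a[5]; hi=4 → [8,3,12,13,5,10,11,7]
a[mid]=8>5: swap a[0],a[4]; hi=3 → [5,3,12,13,8,10,11,7]
a[mid]=5=5: mid=1
a[mid]=3<5: swap a[0],a[1]; lo=1,mid=2 → [3,5,12,13,8,10,11,7]
a[mid]=12>5: swap a[2],a[3]; hi=2 → [3,5,13,12,8,10,11,7]
a[mid]=13>5: swap a[2],a[2]; hi=1 → [3,5,13,12,8,10,11,7]
end: lo=1, hi=1; a = [3,5,13,12,8,10,11,7]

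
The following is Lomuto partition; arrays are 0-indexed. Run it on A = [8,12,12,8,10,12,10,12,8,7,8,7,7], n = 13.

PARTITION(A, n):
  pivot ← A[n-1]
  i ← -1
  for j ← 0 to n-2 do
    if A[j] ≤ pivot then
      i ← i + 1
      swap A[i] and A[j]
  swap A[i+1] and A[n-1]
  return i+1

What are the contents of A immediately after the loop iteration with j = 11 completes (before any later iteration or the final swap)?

pivot = A[12] = 7; i = -1
j=0: A[0]=8 > 7 → no swap
j=1: A[1]=12 > 7 → no swap
j=2: A[2]=12 > 7 → no swap
j=3: A[3]=8 > 7 → no swap
j=4: A[4]=10 > 7 → no swap
j=5: A[5]=12 > 7 → no swap
j=6: A[6]=10 > 7 → no swap
j=7: A[7]=12 > 7 → no swap
j=8: A[8]=8 > 7 → no swap
j=9: A[9]=7 ≤ 7 → i=0, swap A[0],A[9] → [7,12,12,8,10,12,10,12,8,8,8,7,7]
j=10: A[10]=8 > 7 → no swap
j=11: A[11]=7 ≤ 7 → i=1, swap A[1],A[11] → [7,7,12,8,10,12,10,12,8,8,8,12,7]
(after j=11) A = [7,7,12,8,10,12,10,12,8,8,8,12,7]

[7,7,12,8,10,12,10,12,8,8,8,12,7]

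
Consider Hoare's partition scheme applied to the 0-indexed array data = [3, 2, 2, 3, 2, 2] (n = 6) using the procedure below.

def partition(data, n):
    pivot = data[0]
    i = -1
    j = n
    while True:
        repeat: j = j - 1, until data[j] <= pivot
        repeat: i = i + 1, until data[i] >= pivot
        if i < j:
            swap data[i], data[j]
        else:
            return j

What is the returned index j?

pivot = data[0] = 3; i = -1, j = 6
j→5 (data[5]=2≤3), i→0 (data[0]=3≥3); i<j, swap → [2, 2, 2, 3, 2, 3]
j→4 (data[4]=2≤3), i→3 (data[3]=3≥3); i<j, swap → [2, 2, 2, 2, 3, 3]
j→3, i→4; i≥j, return j=3. data = [2, 2, 2, 2, 3, 3]

3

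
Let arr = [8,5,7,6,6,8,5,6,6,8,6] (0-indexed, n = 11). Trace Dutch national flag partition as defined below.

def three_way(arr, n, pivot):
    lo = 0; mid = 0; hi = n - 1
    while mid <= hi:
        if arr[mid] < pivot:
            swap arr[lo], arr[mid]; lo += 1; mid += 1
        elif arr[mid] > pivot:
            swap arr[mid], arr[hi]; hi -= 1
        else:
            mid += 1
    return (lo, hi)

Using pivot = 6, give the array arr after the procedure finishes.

pivot = 6; lo=0, mid=0, hi=10
arr[mid]=8>6: swap arr[0],arr[10]; hi=9 → [6,5,7,6,6,8,5,6,6,8,8]
arr[mid]=6=6: mid=1
arr[mid]=5<6: swap arr[0],arr[1]; lo=1,mid=2 → [5,6,7,6,6,8,5,6,6,8,8]
arr[mid]=7>6: swap arr[2],arr[9]; hi=8 → [5,6,8,6,6,8,5,6,6,7,8]
arr[mid]=8>6: swap arr[2],arr[8]; hi=7 → [5,6,6,6,6,8,5,6,8,7,8]
arr[mid]=6=6: mid=3
arr[mid]=6=6: mid=4
arr[mid]=6=6: mid=5
arr[mid]=8>6: swap arr[5],arr[7]; hi=6 → [5,6,6,6,6,6,5,8,8,7,8]
arr[mid]=6=6: mid=6
arr[mid]=5<6: swap arr[1],arr[6]; lo=2,mid=7 → [5,5,6,6,6,6,6,8,8,7,8]
end: lo=2, hi=6; arr = [5,5,6,6,6,6,6,8,8,7,8]

[5,5,6,6,6,6,6,8,8,7,8]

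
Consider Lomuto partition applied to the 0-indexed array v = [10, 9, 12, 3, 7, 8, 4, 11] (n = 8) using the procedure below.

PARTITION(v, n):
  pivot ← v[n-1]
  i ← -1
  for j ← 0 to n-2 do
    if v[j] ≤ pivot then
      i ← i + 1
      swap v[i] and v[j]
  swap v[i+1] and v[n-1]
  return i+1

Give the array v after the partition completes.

[10, 9, 3, 7, 8, 4, 11, 12]

pivot=11, i=-1
j=0: 10≤11, i=0, swap(0,0) ⇒ [10, 9, 12, 3, 7, 8, 4, 11]
j=1: 9≤11, i=1, swap(1,1) ⇒ [10, 9, 12, 3, 7, 8, 4, 11]
j=2: 12>11, skip
j=3: 3≤11, i=2, swap(2,3) ⇒ [10, 9, 3, 12, 7, 8, 4, 11]
j=4: 7≤11, i=3, swap(3,4) ⇒ [10, 9, 3, 7, 12, 8, 4, 11]
j=5: 8≤11, i=4, swap(4,5) ⇒ [10, 9, 3, 7, 8, 12, 4, 11]
j=6: 4≤11, i=5, swap(5,6) ⇒ [10, 9, 3, 7, 8, 4, 12, 11]
swap(6,7) ⇒ [10, 9, 3, 7, 8, 4, 11, 12]; return 6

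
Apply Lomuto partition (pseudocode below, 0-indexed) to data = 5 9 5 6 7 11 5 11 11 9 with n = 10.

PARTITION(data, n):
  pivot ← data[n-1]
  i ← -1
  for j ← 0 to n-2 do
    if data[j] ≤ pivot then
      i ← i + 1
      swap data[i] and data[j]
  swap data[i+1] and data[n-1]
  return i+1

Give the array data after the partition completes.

pivot=9, i=-1
j=0: 5≤9, i=0, swap(0,0) ⇒ 5 9 5 6 7 11 5 11 11 9
j=1: 9≤9, i=1, swap(1,1) ⇒ 5 9 5 6 7 11 5 11 11 9
j=2: 5≤9, i=2, swap(2,2) ⇒ 5 9 5 6 7 11 5 11 11 9
j=3: 6≤9, i=3, swap(3,3) ⇒ 5 9 5 6 7 11 5 11 11 9
j=4: 7≤9, i=4, swap(4,4) ⇒ 5 9 5 6 7 11 5 11 11 9
j=5: 11>9, skip
j=6: 5≤9, i=5, swap(5,6) ⇒ 5 9 5 6 7 5 11 11 11 9
j=7: 11>9, skip
j=8: 11>9, skip
swap(6,9) ⇒ 5 9 5 6 7 5 9 11 11 11; return 6

5 9 5 6 7 5 9 11 11 11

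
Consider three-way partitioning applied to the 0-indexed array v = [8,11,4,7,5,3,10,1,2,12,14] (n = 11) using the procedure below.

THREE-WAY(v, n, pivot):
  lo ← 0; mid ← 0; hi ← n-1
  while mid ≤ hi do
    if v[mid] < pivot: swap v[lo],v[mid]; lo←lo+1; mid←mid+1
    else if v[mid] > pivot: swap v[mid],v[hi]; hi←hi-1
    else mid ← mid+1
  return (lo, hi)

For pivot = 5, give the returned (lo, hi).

pivot = 5; lo=0, mid=0, hi=10
v[mid]=8>5: swap v[0],v[10]; hi=9 → [14,11,4,7,5,3,10,1,2,12,8]
v[mid]=14>5: swap v[0],v[9]; hi=8 → [12,11,4,7,5,3,10,1,2,14,8]
v[mid]=12>5: swap v[0],v[8]; hi=7 → [2,11,4,7,5,3,10,1,12,14,8]
v[mid]=2<5: swap v[0],v[0]; lo=1,mid=1 → [2,11,4,7,5,3,10,1,12,14,8]
v[mid]=11>5: swap v[1],v[7]; hi=6 → [2,1,4,7,5,3,10,11,12,14,8]
v[mid]=1<5: swap v[1],v[1]; lo=2,mid=2 → [2,1,4,7,5,3,10,11,12,14,8]
v[mid]=4<5: swap v[2],v[2]; lo=3,mid=3 → [2,1,4,7,5,3,10,11,12,14,8]
v[mid]=7>5: swap v[3],v[6]; hi=5 → [2,1,4,10,5,3,7,11,12,14,8]
v[mid]=10>5: swap v[3],v[5]; hi=4 → [2,1,4,3,5,10,7,11,12,14,8]
v[mid]=3<5: swap v[3],v[3]; lo=4,mid=4 → [2,1,4,3,5,10,7,11,12,14,8]
v[mid]=5=5: mid=5
end: lo=4, hi=4; v = [2,1,4,3,5,10,7,11,12,14,8]

(4, 4)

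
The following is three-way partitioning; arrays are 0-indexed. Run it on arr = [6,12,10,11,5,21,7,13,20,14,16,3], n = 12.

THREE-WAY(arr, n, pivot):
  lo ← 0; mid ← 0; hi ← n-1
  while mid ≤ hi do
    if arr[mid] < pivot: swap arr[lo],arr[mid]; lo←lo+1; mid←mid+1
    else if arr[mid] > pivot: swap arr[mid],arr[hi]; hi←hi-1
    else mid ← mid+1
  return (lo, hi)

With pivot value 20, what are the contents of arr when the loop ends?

[6,12,10,11,5,3,7,13,14,16,20,21]

lo=0 mid=0 hi=11
6<20: swap(0,0), lo=1 mid=1 ⇒ [6,12,10,11,5,21,7,13,20,14,16,3]
12<20: swap(1,1), lo=2 mid=2 ⇒ [6,12,10,11,5,21,7,13,20,14,16,3]
10<20: swap(2,2), lo=3 mid=3 ⇒ [6,12,10,11,5,21,7,13,20,14,16,3]
11<20: swap(3,3), lo=4 mid=4 ⇒ [6,12,10,11,5,21,7,13,20,14,16,3]
5<20: swap(4,4), lo=5 mid=5 ⇒ [6,12,10,11,5,21,7,13,20,14,16,3]
21>20: swap(5,11), hi=10 ⇒ [6,12,10,11,5,3,7,13,20,14,16,21]
3<20: swap(5,5), lo=6 mid=6 ⇒ [6,12,10,11,5,3,7,13,20,14,16,21]
7<20: swap(6,6), lo=7 mid=7 ⇒ [6,12,10,11,5,3,7,13,20,14,16,21]
13<20: swap(7,7), lo=8 mid=8 ⇒ [6,12,10,11,5,3,7,13,20,14,16,21]
20=20: mid=9
14<20: swap(8,9), lo=9 mid=10 ⇒ [6,12,10,11,5,3,7,13,14,20,16,21]
16<20: swap(9,10), lo=10 mid=11 ⇒ [6,12,10,11,5,3,7,13,14,16,20,21]
done. lo=10 hi=10; arr=[6,12,10,11,5,3,7,13,14,16,20,21]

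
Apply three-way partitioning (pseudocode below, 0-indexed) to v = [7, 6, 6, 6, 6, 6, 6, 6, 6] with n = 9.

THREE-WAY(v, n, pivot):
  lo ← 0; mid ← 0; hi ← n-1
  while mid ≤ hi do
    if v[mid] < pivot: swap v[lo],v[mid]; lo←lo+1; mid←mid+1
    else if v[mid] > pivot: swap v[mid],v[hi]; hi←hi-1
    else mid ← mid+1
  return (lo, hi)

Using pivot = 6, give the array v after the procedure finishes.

pivot = 6; lo=0, mid=0, hi=8
v[mid]=7>6: swap v[0],v[8]; hi=7 → [6, 6, 6, 6, 6, 6, 6, 6, 7]
v[mid]=6=6: mid=1
v[mid]=6=6: mid=2
v[mid]=6=6: mid=3
v[mid]=6=6: mid=4
v[mid]=6=6: mid=5
v[mid]=6=6: mid=6
v[mid]=6=6: mid=7
v[mid]=6=6: mid=8
end: lo=0, hi=7; v = [6, 6, 6, 6, 6, 6, 6, 6, 7]

[6, 6, 6, 6, 6, 6, 6, 6, 7]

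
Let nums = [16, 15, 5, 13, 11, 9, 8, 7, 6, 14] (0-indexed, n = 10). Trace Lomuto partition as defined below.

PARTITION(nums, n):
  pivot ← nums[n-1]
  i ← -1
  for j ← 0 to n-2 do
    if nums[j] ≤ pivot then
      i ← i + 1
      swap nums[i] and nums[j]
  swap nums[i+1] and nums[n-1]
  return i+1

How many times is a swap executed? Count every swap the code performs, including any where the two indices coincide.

pivot=14, i=-1
j=0: 16>14, skip
j=1: 15>14, skip
j=2: 5≤14, i=0, swap(0,2) ⇒ [5, 15, 16, 13, 11, 9, 8, 7, 6, 14]
j=3: 13≤14, i=1, swap(1,3) ⇒ [5, 13, 16, 15, 11, 9, 8, 7, 6, 14]
j=4: 11≤14, i=2, swap(2,4) ⇒ [5, 13, 11, 15, 16, 9, 8, 7, 6, 14]
j=5: 9≤14, i=3, swap(3,5) ⇒ [5, 13, 11, 9, 16, 15, 8, 7, 6, 14]
j=6: 8≤14, i=4, swap(4,6) ⇒ [5, 13, 11, 9, 8, 15, 16, 7, 6, 14]
j=7: 7≤14, i=5, swap(5,7) ⇒ [5, 13, 11, 9, 8, 7, 16, 15, 6, 14]
j=8: 6≤14, i=6, swap(6,8) ⇒ [5, 13, 11, 9, 8, 7, 6, 15, 16, 14]
swap(7,9) ⇒ [5, 13, 11, 9, 8, 7, 6, 14, 16, 15]; return 7

8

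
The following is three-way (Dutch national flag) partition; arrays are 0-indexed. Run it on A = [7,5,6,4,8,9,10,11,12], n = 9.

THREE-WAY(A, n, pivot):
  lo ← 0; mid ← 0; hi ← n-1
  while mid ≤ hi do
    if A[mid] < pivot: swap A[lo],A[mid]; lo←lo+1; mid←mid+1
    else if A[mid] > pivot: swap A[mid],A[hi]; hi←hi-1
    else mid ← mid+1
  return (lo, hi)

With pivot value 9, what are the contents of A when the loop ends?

[7,5,6,4,8,9,11,12,10]

pivot = 9; lo=0, mid=0, hi=8
A[mid]=7<9: swap A[0],A[0]; lo=1,mid=1 → [7,5,6,4,8,9,10,11,12]
A[mid]=5<9: swap A[1],A[1]; lo=2,mid=2 → [7,5,6,4,8,9,10,11,12]
A[mid]=6<9: swap A[2],A[2]; lo=3,mid=3 → [7,5,6,4,8,9,10,11,12]
A[mid]=4<9: swap A[3],A[3]; lo=4,mid=4 → [7,5,6,4,8,9,10,11,12]
A[mid]=8<9: swap A[4],A[4]; lo=5,mid=5 → [7,5,6,4,8,9,10,11,12]
A[mid]=9=9: mid=6
A[mid]=10>9: swap A[6],A[8]; hi=7 → [7,5,6,4,8,9,12,11,10]
A[mid]=12>9: swap A[6],A[7]; hi=6 → [7,5,6,4,8,9,11,12,10]
A[mid]=11>9: swap A[6],A[6]; hi=5 → [7,5,6,4,8,9,11,12,10]
end: lo=5, hi=5; A = [7,5,6,4,8,9,11,12,10]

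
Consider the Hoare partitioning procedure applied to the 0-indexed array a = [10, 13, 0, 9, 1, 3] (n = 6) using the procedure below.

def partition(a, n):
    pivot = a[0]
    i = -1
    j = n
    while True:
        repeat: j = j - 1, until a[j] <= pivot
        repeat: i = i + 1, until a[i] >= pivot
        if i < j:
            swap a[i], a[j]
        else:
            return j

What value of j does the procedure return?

3

pivot = a[0] = 10; i = -1, j = 6
j→5 (a[5]=3≤10), i→0 (a[0]=10≥10); i<j, swap → [3, 13, 0, 9, 1, 10]
j→4 (a[4]=1≤10), i→1 (a[1]=13≥10); i<j, swap → [3, 1, 0, 9, 13, 10]
j→3, i→4; i≥j, return j=3. a = [3, 1, 0, 9, 13, 10]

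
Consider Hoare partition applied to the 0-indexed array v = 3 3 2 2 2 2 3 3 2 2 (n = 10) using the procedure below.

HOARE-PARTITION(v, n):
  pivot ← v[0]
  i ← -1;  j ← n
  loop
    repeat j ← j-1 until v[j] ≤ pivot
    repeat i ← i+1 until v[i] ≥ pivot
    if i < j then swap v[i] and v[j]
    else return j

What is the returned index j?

pivot = v[0] = 3; i = -1, j = 10
j→9 (v[9]=2≤3), i→0 (v[0]=3≥3); i<j, swap → 2 3 2 2 2 2 3 3 2 3
j→8 (v[8]=2≤3), i→1 (v[1]=3≥3); i<j, swap → 2 2 2 2 2 2 3 3 3 3
j→7 (v[7]=3≤3), i→6 (v[6]=3≥3); i<j, swap → 2 2 2 2 2 2 3 3 3 3
j→6, i→7; i≥j, return j=6. v = 2 2 2 2 2 2 3 3 3 3

6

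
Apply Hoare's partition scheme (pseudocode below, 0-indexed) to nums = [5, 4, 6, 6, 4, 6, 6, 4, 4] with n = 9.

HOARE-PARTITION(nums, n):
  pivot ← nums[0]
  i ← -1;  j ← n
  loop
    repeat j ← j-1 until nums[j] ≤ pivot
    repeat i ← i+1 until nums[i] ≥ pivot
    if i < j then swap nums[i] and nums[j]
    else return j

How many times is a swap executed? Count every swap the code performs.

pivot=5
j stops at 8 (4), i stops at 0 (5); swap ⇒ [4, 4, 6, 6, 4, 6, 6, 4, 5]
j stops at 7 (4), i stops at 2 (6); swap ⇒ [4, 4, 4, 6, 4, 6, 6, 6, 5]
j stops at 4 (4), i stops at 3 (6); swap ⇒ [4, 4, 4, 4, 6, 6, 6, 6, 5]
j stops at 3, i stops at 4; i≥j ⇒ return 3. nums=[4, 4, 4, 4, 6, 6, 6, 6, 5]

3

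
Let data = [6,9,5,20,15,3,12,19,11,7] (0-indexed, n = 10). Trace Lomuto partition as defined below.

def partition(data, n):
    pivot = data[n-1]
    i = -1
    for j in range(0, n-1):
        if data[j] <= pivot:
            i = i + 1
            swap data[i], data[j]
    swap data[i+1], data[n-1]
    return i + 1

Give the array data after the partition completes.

[6,5,3,7,15,9,12,19,11,20]

pivot=7, i=-1
j=0: 6≤7, i=0, swap(0,0) ⇒ [6,9,5,20,15,3,12,19,11,7]
j=1: 9>7, skip
j=2: 5≤7, i=1, swap(1,2) ⇒ [6,5,9,20,15,3,12,19,11,7]
j=3: 20>7, skip
j=4: 15>7, skip
j=5: 3≤7, i=2, swap(2,5) ⇒ [6,5,3,20,15,9,12,19,11,7]
j=6: 12>7, skip
j=7: 19>7, skip
j=8: 11>7, skip
swap(3,9) ⇒ [6,5,3,7,15,9,12,19,11,20]; return 3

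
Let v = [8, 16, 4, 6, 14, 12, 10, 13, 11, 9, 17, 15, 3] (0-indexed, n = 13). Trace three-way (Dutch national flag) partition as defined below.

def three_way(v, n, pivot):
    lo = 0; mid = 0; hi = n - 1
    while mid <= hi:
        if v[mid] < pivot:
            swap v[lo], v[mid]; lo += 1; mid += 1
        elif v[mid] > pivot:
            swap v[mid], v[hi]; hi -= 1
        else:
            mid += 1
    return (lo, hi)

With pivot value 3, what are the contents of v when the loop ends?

[3, 4, 6, 14, 12, 10, 13, 11, 9, 17, 15, 16, 8]

pivot = 3; lo=0, mid=0, hi=12
v[mid]=8>3: swap v[0],v[12]; hi=11 → [3, 16, 4, 6, 14, 12, 10, 13, 11, 9, 17, 15, 8]
v[mid]=3=3: mid=1
v[mid]=16>3: swap v[1],v[11]; hi=10 → [3, 15, 4, 6, 14, 12, 10, 13, 11, 9, 17, 16, 8]
v[mid]=15>3: swap v[1],v[10]; hi=9 → [3, 17, 4, 6, 14, 12, 10, 13, 11, 9, 15, 16, 8]
v[mid]=17>3: swap v[1],v[9]; hi=8 → [3, 9, 4, 6, 14, 12, 10, 13, 11, 17, 15, 16, 8]
v[mid]=9>3: swap v[1],v[8]; hi=7 → [3, 11, 4, 6, 14, 12, 10, 13, 9, 17, 15, 16, 8]
v[mid]=11>3: swap v[1],v[7]; hi=6 → [3, 13, 4, 6, 14, 12, 10, 11, 9, 17, 15, 16, 8]
v[mid]=13>3: swap v[1],v[6]; hi=5 → [3, 10, 4, 6, 14, 12, 13, 11, 9, 17, 15, 16, 8]
v[mid]=10>3: swap v[1],v[5]; hi=4 → [3, 12, 4, 6, 14, 10, 13, 11, 9, 17, 15, 16, 8]
v[mid]=12>3: swap v[1],v[4]; hi=3 → [3, 14, 4, 6, 12, 10, 13, 11, 9, 17, 15, 16, 8]
v[mid]=14>3: swap v[1],v[3]; hi=2 → [3, 6, 4, 14, 12, 10, 13, 11, 9, 17, 15, 16, 8]
v[mid]=6>3: swap v[1],v[2]; hi=1 → [3, 4, 6, 14, 12, 10, 13, 11, 9, 17, 15, 16, 8]
v[mid]=4>3: swap v[1],v[1]; hi=0 → [3, 4, 6, 14, 12, 10, 13, 11, 9, 17, 15, 16, 8]
end: lo=0, hi=0; v = [3, 4, 6, 14, 12, 10, 13, 11, 9, 17, 15, 16, 8]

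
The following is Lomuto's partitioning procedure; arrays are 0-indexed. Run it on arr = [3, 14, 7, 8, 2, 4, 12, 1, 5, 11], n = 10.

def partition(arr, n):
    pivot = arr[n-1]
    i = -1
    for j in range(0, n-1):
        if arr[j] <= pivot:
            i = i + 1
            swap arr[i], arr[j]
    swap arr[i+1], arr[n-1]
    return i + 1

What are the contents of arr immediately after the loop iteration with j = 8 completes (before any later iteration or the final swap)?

[3, 7, 8, 2, 4, 1, 5, 14, 12, 11]

pivot=11, i=-1
j=0: 3≤11, i=0, swap(0,0) ⇒ [3, 14, 7, 8, 2, 4, 12, 1, 5, 11]
j=1: 14>11, skip
j=2: 7≤11, i=1, swap(1,2) ⇒ [3, 7, 14, 8, 2, 4, 12, 1, 5, 11]
j=3: 8≤11, i=2, swap(2,3) ⇒ [3, 7, 8, 14, 2, 4, 12, 1, 5, 11]
j=4: 2≤11, i=3, swap(3,4) ⇒ [3, 7, 8, 2, 14, 4, 12, 1, 5, 11]
j=5: 4≤11, i=4, swap(4,5) ⇒ [3, 7, 8, 2, 4, 14, 12, 1, 5, 11]
j=6: 12>11, skip
j=7: 1≤11, i=5, swap(5,7) ⇒ [3, 7, 8, 2, 4, 1, 12, 14, 5, 11]
j=8: 5≤11, i=6, swap(6,8) ⇒ [3, 7, 8, 2, 4, 1, 5, 14, 12, 11]
(after j=8) arr = [3, 7, 8, 2, 4, 1, 5, 14, 12, 11]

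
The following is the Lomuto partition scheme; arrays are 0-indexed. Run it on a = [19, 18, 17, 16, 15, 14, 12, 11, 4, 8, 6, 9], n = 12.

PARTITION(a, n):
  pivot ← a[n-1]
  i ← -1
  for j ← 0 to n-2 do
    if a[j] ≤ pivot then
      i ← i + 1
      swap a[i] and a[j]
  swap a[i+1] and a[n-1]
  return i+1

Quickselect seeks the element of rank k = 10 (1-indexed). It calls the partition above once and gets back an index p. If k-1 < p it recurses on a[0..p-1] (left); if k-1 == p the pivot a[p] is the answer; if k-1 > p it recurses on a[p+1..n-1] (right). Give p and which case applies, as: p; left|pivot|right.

pivot=9, i=-1
j=0: 19>9, skip
j=1: 18>9, skip
j=2: 17>9, skip
j=3: 16>9, skip
j=4: 15>9, skip
j=5: 14>9, skip
j=6: 12>9, skip
j=7: 11>9, skip
j=8: 4≤9, i=0, swap(0,8) ⇒ [4, 18, 17, 16, 15, 14, 12, 11, 19, 8, 6, 9]
j=9: 8≤9, i=1, swap(1,9) ⇒ [4, 8, 17, 16, 15, 14, 12, 11, 19, 18, 6, 9]
j=10: 6≤9, i=2, swap(2,10) ⇒ [4, 8, 6, 16, 15, 14, 12, 11, 19, 18, 17, 9]
swap(3,11) ⇒ [4, 8, 6, 9, 15, 14, 12, 11, 19, 18, 17, 16]; return 3
p = 3; k-1 = 9 > 3 ⇒ right

3; right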